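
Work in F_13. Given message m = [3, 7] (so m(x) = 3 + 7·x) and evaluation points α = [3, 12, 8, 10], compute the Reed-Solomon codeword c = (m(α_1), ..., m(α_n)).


c = [11, 9, 7, 8]

Message polynomial: m(x) = 3 + 7·x (mod 13).
For each evaluation point α_i, compute m(α_i) mod 13:
  α_1 = 3: Horner steps 7 → 11, so m(3) = 11.
  α_2 = 12: Horner steps 7 → 9, so m(12) = 9.
  α_3 = 8: Horner steps 7 → 7, so m(8) = 7.
  α_4 = 10: Horner steps 7 → 8, so m(10) = 8.
Codeword c = [11, 9, 7, 8] ∈ F_13^4.


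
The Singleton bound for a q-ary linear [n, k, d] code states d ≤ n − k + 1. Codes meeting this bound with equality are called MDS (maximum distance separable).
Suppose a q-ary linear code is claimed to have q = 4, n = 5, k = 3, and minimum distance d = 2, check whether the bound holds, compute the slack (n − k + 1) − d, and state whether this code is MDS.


Singleton RHS = n − k + 1 = 3, slack = 1, bound satisfied, not MDS.

Singleton bound: d ≤ n − k + 1.
Here n = 5, k = 3, so n − k + 1 = 3.
Given d = 2, check d ≤ 3: YES.
Slack = (n − k + 1) − d = 1.
The code is NOT MDS (slack = 1 > 0).
Description: the claimed parameters are [5, 3, 2]_4; such a code would be non-MDS.


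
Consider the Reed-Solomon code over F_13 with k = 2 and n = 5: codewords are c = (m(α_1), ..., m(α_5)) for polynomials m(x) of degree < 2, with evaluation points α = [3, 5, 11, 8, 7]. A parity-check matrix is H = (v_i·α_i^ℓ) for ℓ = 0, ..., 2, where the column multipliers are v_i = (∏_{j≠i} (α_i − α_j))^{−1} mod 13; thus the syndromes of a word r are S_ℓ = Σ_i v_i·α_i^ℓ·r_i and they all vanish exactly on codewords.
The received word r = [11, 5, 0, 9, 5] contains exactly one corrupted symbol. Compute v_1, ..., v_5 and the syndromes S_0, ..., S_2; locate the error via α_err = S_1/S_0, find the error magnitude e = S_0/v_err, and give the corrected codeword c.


S = (1, 7, 10), error at position 5, error magnitude e = 6, c = [11, 5, 0, 9, 12].

Step 1: column multipliers v_i = (∏_{j≠i}(α_i − α_j))^{−1} mod 13.
  i = 1 (α = 3): (3−5)(3−11)(3−8)(3−7) = (−2)·(−8)·(−5)·(−4) = 320 ≡ 8, so v_1 = 8^{−1} = 5 (mod 13).
  i = 2 (α = 5): (5−3)(5−11)(5−8)(5−7) = 2·(−6)·(−3)·(−2) = −72 ≡ 6, so v_2 = 6^{−1} = 11 (mod 13).
  i = 3 (α = 11): (11−3)(11−5)(11−8)(11−7) = 8·6·3·4 = 576 ≡ 4, so v_3 = 4^{−1} = 10 (mod 13).
  i = 4 (α = 8): (8−3)(8−5)(8−11)(8−7) = 5·3·(−3)·1 = −45 ≡ 7, so v_4 = 7^{−1} = 2 (mod 13).
  i = 5 (α = 7): (7−3)(7−5)(7−11)(7−8) = 4·2·(−4)·(−1) = 32 ≡ 6, so v_5 = 6^{−1} = 11 (mod 13).
  v = [5, 11, 10, 2, 11].
Step 2: syndromes of r = [11, 5, 0, 9, 5] (all sums mod 13).
  S_0 = Σ v_i r_i = 5·11 + 11·5 + 10·0 + 2·9 + 11·5 = 183 ≡ 1.
  S_1 = Σ v_i α_i r_i = 5·3·11 + 11·5·5 + 10·11·0 + 2·8·9 + 11·7·5 = 969 ≡ 7.
  α_i^2 mod 13 = [9, 12, 4, 12, 10].
  S_2 = Σ v_i α_i^2 r_i = 5·9·11 + 11·12·5 + 10·4·0 + 2·12·9 + 11·10·5 = 1921 ≡ 10.
  S = (1, 7, 10) ≠ 0, so r is not a codeword (an error is present).
Step 3: locate the error. For a single error e at position i, S_ℓ = v_i·e·α_i^ℓ, so α_err = S_1/S_0.
  S_0^{−1} = 1^{−1} = 1 (mod 13), so α_err = 7·1 = 7 ≡ 7 = α_5. Error position i = 5.
  Consistency check: S_2/S_1 = 10·2 = 20 ≡ 7 = α_err ✓ (single-error assumption holds).
Step 4: error magnitude e = S_0/v_5 = S_0·∏_{j≠5}(α_5 − α_j) = 1·6 = 6 ≡ 6 (mod 13).
Step 5: correct position 5: c_5 = r_5 − e = 5 − 6 ≡ 12 (mod 13). Hence c = [11, 5, 0, 9, 12].
  Check: interpolating c through the α_i gives m(x) = 7 + 10·x (degree < 2) with m(α_i) = c_i for every i, so c is indeed a codeword.


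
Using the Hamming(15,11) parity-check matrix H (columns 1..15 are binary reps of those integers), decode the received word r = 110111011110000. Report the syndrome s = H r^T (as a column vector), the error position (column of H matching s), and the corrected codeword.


s = (0, 1, 0, 0)^T, error position = 4, corrected codeword c = 110011011110000

Compute s = H r^T mod 2 one row at a time:
  s_1 = 1 + 1 + 1 + 1 + 0 + 0 + 0 + 0 = 4 ≡ 0 (mod 2).
  s_2 = 1 + 1 + 1 + 0 + 0 + 0 + 0 + 0 = 3 ≡ 1 (mod 2).
  s_3 = 1 + 0 + 1 + 0 + 1 + 1 + 0 + 0 = 4 ≡ 0 (mod 2).
  s_4 = 1 + 0 + 1 + 0 + 1 + 1 + 0 + 0 = 4 ≡ 0 (mod 2).
s = (0, 1, 0, 0)^T — this equals column 4 of H (binary 0100), so error is at position 4.
Correct: flip bit 4 of r = 110111011110000 to get c = 110011011110000.


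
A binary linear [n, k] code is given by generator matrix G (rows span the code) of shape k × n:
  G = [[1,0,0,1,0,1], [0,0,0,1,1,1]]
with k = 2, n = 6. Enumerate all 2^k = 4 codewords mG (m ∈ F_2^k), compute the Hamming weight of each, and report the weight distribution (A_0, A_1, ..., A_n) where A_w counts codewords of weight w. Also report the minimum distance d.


Weight distribution: A_0 = 1, A_2 = 1, A_3 = 2. Minimum distance d = 2.

Enumerate all 2^2 = 4 messages m ∈ F_2^2.
For each, compute codeword c = mG in F_2^6, then tally its weight.
  m = 00 → c = 000000, weight = 0.
  m = 10 → c = 100101, weight = 3.
  m = 01 → c = 000111, weight = 3.
  m = 11 → c = 100010, weight = 2.
Tally weights:
  weight 0: 1 codewords.
  weight 2: 1 codewords.
  weight 3: 2 codewords.
Minimum distance d = smallest w > 0 with A_w > 0 = 2.
Sanity: Σ A_w = 4 = 2^2 = 4 ✓.


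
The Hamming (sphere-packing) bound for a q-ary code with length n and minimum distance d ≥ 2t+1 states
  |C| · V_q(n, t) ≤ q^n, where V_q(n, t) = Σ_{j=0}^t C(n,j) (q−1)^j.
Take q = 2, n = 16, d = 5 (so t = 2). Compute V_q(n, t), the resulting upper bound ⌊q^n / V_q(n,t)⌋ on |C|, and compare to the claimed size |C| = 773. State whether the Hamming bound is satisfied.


V_q(n, t) = 137, q^n = 65536, Hamming bound = 478, |C| = 773 > bound (violated).

Step 1: Compute V_q(n, t) = Σ_{j=0}^2 C(n, j) (q−1)^j.
  j = 0: C(16,0)·(1)^0 = 1·1 = 1.
  j = 1: C(16,1)·(1)^1 = 16·1 = 16.
  j = 2: C(16,2)·(1)^2 = 120·1 = 120.
  V_q(n, t) = 1 + 16 + 120 = 137.
Step 2: q^n = 2^16 = 65536.
Step 3: Hamming bound ⌊q^n / V_q(n,t)⌋ = ⌊65536/137⌋ = 478.
Step 4: Compare |C| = 773 to 478: violated.
The claimed |C| lies above the Hamming bound, so no 2-ary code of length 16 with d ≥ 5 can have 773 codewords.


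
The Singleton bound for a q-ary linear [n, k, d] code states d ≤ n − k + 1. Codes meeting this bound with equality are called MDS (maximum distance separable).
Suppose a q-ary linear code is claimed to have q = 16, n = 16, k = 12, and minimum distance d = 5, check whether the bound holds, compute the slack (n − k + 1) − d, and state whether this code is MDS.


Singleton RHS = n − k + 1 = 5, slack = 0, bound satisfied, MDS.

Singleton bound: d ≤ n − k + 1.
Here n = 16, k = 12, so n − k + 1 = 5.
Given d = 5, check d ≤ 5: YES.
Slack = (n − k + 1) − d = 0.
The code is MDS (slack = 0).
Description: the claimed parameters are [16, 12, 5]_16; such a code would be MDS (meets Singleton bound).


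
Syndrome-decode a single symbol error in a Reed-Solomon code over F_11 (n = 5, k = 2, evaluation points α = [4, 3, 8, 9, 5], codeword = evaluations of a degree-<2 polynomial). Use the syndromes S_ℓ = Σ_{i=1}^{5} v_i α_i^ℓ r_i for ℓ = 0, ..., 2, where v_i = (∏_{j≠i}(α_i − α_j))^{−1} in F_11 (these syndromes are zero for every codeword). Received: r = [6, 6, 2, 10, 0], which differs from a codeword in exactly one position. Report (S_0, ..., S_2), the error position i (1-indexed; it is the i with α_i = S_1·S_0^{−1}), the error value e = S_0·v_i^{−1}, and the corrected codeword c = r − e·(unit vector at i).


S = (7, 6, 2), error at position 1, error magnitude e = 3, c = [3, 6, 2, 10, 0].

Step 1: column multipliers v_i = (∏_{j≠i}(α_i − α_j))^{−1} mod 11.
  i = 1 (α = 4): (4−3)(4−8)(4−9)(4−5) = 1·(−4)·(−5)·(−1) = −20 ≡ 2, so v_1 = 2^{−1} = 6 (mod 11).
  i = 2 (α = 3): (3−4)(3−8)(3−9)(3−5) = (−1)·(−5)·(−6)·(−2) = 60 ≡ 5, so v_2 = 5^{−1} = 9 (mod 11).
  i = 3 (α = 8): (8−4)(8−3)(8−9)(8−5) = 4·5·(−1)·3 = −60 ≡ 6, so v_3 = 6^{−1} = 2 (mod 11).
  i = 4 (α = 9): (9−4)(9−3)(9−8)(9−5) = 5·6·1·4 = 120 ≡ 10, so v_4 = 10^{−1} = 10 (mod 11).
  i = 5 (α = 5): (5−4)(5−3)(5−8)(5−9) = 1·2·(−3)·(−4) = 24 ≡ 2, so v_5 = 2^{−1} = 6 (mod 11).
  v = [6, 9, 2, 10, 6].
Step 2: syndromes of r = [6, 6, 2, 10, 0] (all sums mod 11).
  S_0 = Σ v_i r_i = 6·6 + 9·6 + 2·2 + 10·10 + 6·0 = 194 ≡ 7.
  S_1 = Σ v_i α_i r_i = 6·4·6 + 9·3·6 + 2·8·2 + 10·9·10 + 6·5·0 = 1238 ≡ 6.
  α_i^2 mod 11 = [5, 9, 9, 4, 3].
  S_2 = Σ v_i α_i^2 r_i = 6·5·6 + 9·9·6 + 2·9·2 + 10·4·10 + 6·3·0 = 1102 ≡ 2.
  S = (7, 6, 2) ≠ 0, so r is not a codeword (an error is present).
Step 3: locate the error. For a single error e at position i, S_ℓ = v_i·e·α_i^ℓ, so α_err = S_1/S_0.
  S_0^{−1} = 7^{−1} = 8 (mod 11), so α_err = 6·8 = 48 ≡ 4 = α_1. Error position i = 1.
  Consistency check: S_2/S_1 = 2·2 = 4 ≡ 4 = α_err ✓ (single-error assumption holds).
Step 4: error magnitude e = S_0/v_1 = S_0·∏_{j≠1}(α_1 − α_j) = 7·2 = 14 ≡ 3 (mod 11).
Step 5: correct position 1: c_1 = r_1 − e = 6 − 3 ≡ 3 (mod 11). Hence c = [3, 6, 2, 10, 0].
  Check: interpolating c through the α_i gives m(x) = 4 + 8·x (degree < 2) with m(α_i) = c_i for every i, so c is indeed a codeword.


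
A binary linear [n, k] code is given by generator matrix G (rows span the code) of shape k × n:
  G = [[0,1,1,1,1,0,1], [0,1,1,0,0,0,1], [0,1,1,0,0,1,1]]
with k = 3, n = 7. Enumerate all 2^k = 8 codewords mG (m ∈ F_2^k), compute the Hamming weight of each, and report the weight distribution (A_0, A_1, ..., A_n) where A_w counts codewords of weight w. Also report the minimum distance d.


Weight distribution: A_0 = 1, A_1 = 1, A_2 = 1, A_3 = 2, A_4 = 1, A_5 = 1, A_6 = 1. Minimum distance d = 1.

Enumerate all 2^3 = 8 messages m ∈ F_2^3.
For each, compute codeword c = mG in F_2^7, then tally its weight.
  m = 000 → c = 0000000, weight = 0.
  m = 100 → c = 0111101, weight = 5.
  m = 010 → c = 0110001, weight = 3.
  m = 110 → c = 0001100, weight = 2.
  m = 001 → c = 0110011, weight = 4.
  m = 101 → c = 0001110, weight = 3.
  m = 011 → c = 0000010, weight = 1.
  m = 111 → c = 0111111, weight = 6.
Tally weights:
  weight 0: 1 codewords.
  weight 1: 1 codewords.
  weight 2: 1 codewords.
  weight 3: 2 codewords.
  weight 4: 1 codewords.
  weight 5: 1 codewords.
  weight 6: 1 codewords.
Minimum distance d = smallest w > 0 with A_w > 0 = 1.
Sanity: Σ A_w = 8 = 2^3 = 8 ✓.


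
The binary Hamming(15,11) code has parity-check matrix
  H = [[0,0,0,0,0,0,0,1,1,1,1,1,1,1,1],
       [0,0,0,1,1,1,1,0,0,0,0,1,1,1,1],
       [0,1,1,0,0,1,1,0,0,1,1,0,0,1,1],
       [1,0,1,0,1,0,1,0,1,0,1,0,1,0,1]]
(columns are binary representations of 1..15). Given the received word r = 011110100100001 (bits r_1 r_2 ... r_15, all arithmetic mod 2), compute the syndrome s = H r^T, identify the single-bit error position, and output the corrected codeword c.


s = (0, 0, 1, 0)^T, error position = 2, corrected codeword c = 001110100100001

Compute s = H r^T mod 2 one row at a time:
  s_1 = 0 + 0 + 1 + 0 + 0 + 0 + 0 + 1 = 2 ≡ 0 (mod 2).
  s_2 = 1 + 1 + 0 + 1 + 0 + 0 + 0 + 1 = 4 ≡ 0 (mod 2).
  s_3 = 1 + 1 + 0 + 1 + 1 + 0 + 0 + 1 = 5 ≡ 1 (mod 2).
  s_4 = 0 + 1 + 1 + 1 + 0 + 0 + 0 + 1 = 4 ≡ 0 (mod 2).
s = (0, 0, 1, 0)^T — this equals column 2 of H (binary 0010), so error is at position 2.
Correct: flip bit 2 of r = 011110100100001 to get c = 001110100100001.


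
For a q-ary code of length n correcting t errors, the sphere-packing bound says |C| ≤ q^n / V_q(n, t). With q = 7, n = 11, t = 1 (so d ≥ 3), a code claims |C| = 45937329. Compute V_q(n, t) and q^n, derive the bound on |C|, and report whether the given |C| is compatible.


V_q(n, t) = 67, q^n = 1977326743, Hamming bound = 29512339, |C| = 45937329 > bound (violated).

Step 1: Compute V_q(n, t) = Σ_{j=0}^1 C(n, j) (q−1)^j.
  j = 0: C(11,0)·(6)^0 = 1·1 = 1.
  j = 1: C(11,1)·(6)^1 = 11·6 = 66.
  V_q(n, t) = 1 + 66 = 67.
Step 2: q^n = 7^11 = 1977326743.
Step 3: Hamming bound ⌊q^n / V_q(n,t)⌋ = ⌊1977326743/67⌋ = 29512339.
Step 4: Compare |C| = 45937329 to 29512339: violated.
The claimed |C| lies above the Hamming bound, so no 7-ary code of length 11 with d ≥ 3 can have 45937329 codewords.


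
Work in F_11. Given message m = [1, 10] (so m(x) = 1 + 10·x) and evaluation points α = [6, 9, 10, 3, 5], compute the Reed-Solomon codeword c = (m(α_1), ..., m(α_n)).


c = [6, 3, 2, 9, 7]

Message polynomial: m(x) = 1 + 10·x (mod 11).
For each evaluation point α_i, compute m(α_i) mod 11:
  α_1 = 6: Horner steps 10 → 6, so m(6) = 6.
  α_2 = 9: Horner steps 10 → 3, so m(9) = 3.
  α_3 = 10: Horner steps 10 → 2, so m(10) = 2.
  α_4 = 3: Horner steps 10 → 9, so m(3) = 9.
  α_5 = 5: Horner steps 10 → 7, so m(5) = 7.
Codeword c = [6, 3, 2, 9, 7] ∈ F_11^5.


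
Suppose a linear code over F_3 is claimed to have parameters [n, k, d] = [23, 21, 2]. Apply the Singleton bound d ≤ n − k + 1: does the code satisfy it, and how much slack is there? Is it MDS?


Singleton RHS = n − k + 1 = 3, slack = 1, bound satisfied, not MDS.

Singleton bound: d ≤ n − k + 1.
Here n = 23, k = 21, so n − k + 1 = 3.
Given d = 2, check d ≤ 3: YES.
Slack = (n − k + 1) − d = 1.
The code is NOT MDS (slack = 1 > 0).
Description: the claimed parameters are [23, 21, 2]_3; such a code would be non-MDS.


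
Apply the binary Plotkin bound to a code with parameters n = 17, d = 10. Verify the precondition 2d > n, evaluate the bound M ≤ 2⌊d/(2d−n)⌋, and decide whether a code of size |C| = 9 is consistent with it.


Plotkin bound M ≤ 6; given |C| = 9 > bound (violated).

Check applicability: 2d = 20, n = 17.
2d − n = 3 > 0, so Plotkin applies.
Compute d/(2d−n) = 10/3 ≈ 3.3333.
⌊d/(2d−n)⌋ = 3.
Plotkin bound: M ≤ 2·3 = 6.
Given |C| = 9, check: VIOLATED.
This |C| is above the Plotkin bound, so no binary code with n = 17, d = 10 and 9 codewords exists.


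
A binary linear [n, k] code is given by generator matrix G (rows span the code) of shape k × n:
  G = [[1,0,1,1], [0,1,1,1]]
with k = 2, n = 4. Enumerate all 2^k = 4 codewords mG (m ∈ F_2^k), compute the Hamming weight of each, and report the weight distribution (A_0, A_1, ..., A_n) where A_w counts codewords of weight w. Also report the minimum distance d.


Weight distribution: A_0 = 1, A_2 = 1, A_3 = 2. Minimum distance d = 2.

Enumerate all 2^2 = 4 messages m ∈ F_2^2.
For each, compute codeword c = mG in F_2^4, then tally its weight.
  m = 00 → c = 0000, weight = 0.
  m = 10 → c = 1011, weight = 3.
  m = 01 → c = 0111, weight = 3.
  m = 11 → c = 1100, weight = 2.
Tally weights:
  weight 0: 1 codewords.
  weight 2: 1 codewords.
  weight 3: 2 codewords.
Minimum distance d = smallest w > 0 with A_w > 0 = 2.
Sanity: Σ A_w = 4 = 2^2 = 4 ✓.


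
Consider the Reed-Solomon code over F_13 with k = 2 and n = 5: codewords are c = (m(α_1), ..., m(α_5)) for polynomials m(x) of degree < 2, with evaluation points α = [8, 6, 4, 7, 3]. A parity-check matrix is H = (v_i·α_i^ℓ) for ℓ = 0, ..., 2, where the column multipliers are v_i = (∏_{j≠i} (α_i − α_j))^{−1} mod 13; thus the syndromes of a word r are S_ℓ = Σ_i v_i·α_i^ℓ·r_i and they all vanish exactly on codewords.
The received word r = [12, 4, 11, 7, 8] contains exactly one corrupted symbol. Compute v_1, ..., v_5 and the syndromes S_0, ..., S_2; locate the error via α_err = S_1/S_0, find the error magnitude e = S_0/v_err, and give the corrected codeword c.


S = (2, 3, 11), error at position 1, error magnitude e = 2, c = [10, 4, 11, 7, 8].

Step 1: column multipliers v_i = (∏_{j≠i}(α_i − α_j))^{−1} mod 13.
  i = 1 (α = 8): (8−6)(8−4)(8−7)(8−3) = 2·4·1·5 = 40 ≡ 1, so v_1 = 1^{−1} = 1 (mod 13).
  i = 2 (α = 6): (6−8)(6−4)(6−7)(6−3) = (−2)·2·(−1)·3 = 12 ≡ 12, so v_2 = 12^{−1} = 12 (mod 13).
  i = 3 (α = 4): (4−8)(4−6)(4−7)(4−3) = (−4)·(−2)·(−3)·1 = −24 ≡ 2, so v_3 = 2^{−1} = 7 (mod 13).
  i = 4 (α = 7): (7−8)(7−6)(7−4)(7−3) = (−1)·1·3·4 = −12 ≡ 1, so v_4 = 1^{−1} = 1 (mod 13).
  i = 5 (α = 3): (3−8)(3−6)(3−4)(3−7) = (−5)·(−3)·(−1)·(−4) = 60 ≡ 8, so v_5 = 8^{−1} = 5 (mod 13).
  v = [1, 12, 7, 1, 5].
Step 2: syndromes of r = [12, 4, 11, 7, 8] (all sums mod 13).
  S_0 = Σ v_i r_i = 1·12 + 12·4 + 7·11 + 1·7 + 5·8 = 184 ≡ 2.
  S_1 = Σ v_i α_i r_i = 1·8·12 + 12·6·4 + 7·4·11 + 1·7·7 + 5·3·8 = 861 ≡ 3.
  α_i^2 mod 13 = [12, 10, 3, 10, 9].
  S_2 = Σ v_i α_i^2 r_i = 1·12·12 + 12·10·4 + 7·3·11 + 1·10·7 + 5·9·8 = 1285 ≡ 11.
  S = (2, 3, 11) ≠ 0, so r is not a codeword (an error is present).
Step 3: locate the error. For a single error e at position i, S_ℓ = v_i·e·α_i^ℓ, so α_err = S_1/S_0.
  S_0^{−1} = 2^{−1} = 7 (mod 13), so α_err = 3·7 = 21 ≡ 8 = α_1. Error position i = 1.
  Consistency check: S_2/S_1 = 11·9 = 99 ≡ 8 = α_err ✓ (single-error assumption holds).
Step 4: error magnitude e = S_0/v_1 = S_0·∏_{j≠1}(α_1 − α_j) = 2·1 = 2 ≡ 2 (mod 13).
Step 5: correct position 1: c_1 = r_1 − e = 12 − 2 ≡ 10 (mod 13). Hence c = [10, 4, 11, 7, 8].
  Check: interpolating c through the α_i gives m(x) = 12 + 3·x (degree < 2) with m(α_i) = c_i for every i, so c is indeed a codeword.


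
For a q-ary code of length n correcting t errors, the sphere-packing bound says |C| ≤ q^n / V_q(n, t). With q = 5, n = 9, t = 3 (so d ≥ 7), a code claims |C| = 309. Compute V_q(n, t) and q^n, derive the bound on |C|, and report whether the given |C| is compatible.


V_q(n, t) = 5989, q^n = 1953125, Hamming bound = 326, |C| = 309 ≤ bound (satisfied).

Step 1: Compute V_q(n, t) = Σ_{j=0}^3 C(n, j) (q−1)^j.
  j = 0: C(9,0)·(4)^0 = 1·1 = 1.
  j = 1: C(9,1)·(4)^1 = 9·4 = 36.
  j = 2: C(9,2)·(4)^2 = 36·16 = 576.
  j = 3: C(9,3)·(4)^3 = 84·64 = 5376.
  V_q(n, t) = 1 + 36 + 576 + 5376 = 5989.
Step 2: q^n = 5^9 = 1953125.
Step 3: Hamming bound ⌊q^n / V_q(n,t)⌋ = ⌊1953125/5989⌋ = 326.
Step 4: Compare |C| = 309 to 326: satisfied.
The claimed |C| lies below the Hamming bound.


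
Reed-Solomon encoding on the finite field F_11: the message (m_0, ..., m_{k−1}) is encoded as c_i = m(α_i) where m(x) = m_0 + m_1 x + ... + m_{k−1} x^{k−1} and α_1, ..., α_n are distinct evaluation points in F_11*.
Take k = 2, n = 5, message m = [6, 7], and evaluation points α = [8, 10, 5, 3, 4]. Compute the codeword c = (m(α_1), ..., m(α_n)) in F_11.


c = [7, 10, 8, 5, 1]

Message polynomial: m(x) = 6 + 7·x (mod 11).
For each evaluation point α_i, compute m(α_i) mod 11:
  α_1 = 8: Horner steps 7 → 7, so m(8) = 7.
  α_2 = 10: Horner steps 7 → 10, so m(10) = 10.
  α_3 = 5: Horner steps 7 → 8, so m(5) = 8.
  α_4 = 3: Horner steps 7 → 5, so m(3) = 5.
  α_5 = 4: Horner steps 7 → 1, so m(4) = 1.
Codeword c = [7, 10, 8, 5, 1] ∈ F_11^5.


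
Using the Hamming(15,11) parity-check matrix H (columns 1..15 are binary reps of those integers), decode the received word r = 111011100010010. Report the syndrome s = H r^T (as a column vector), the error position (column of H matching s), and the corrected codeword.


s = (0, 0, 0, 1)^T, error position = 1, corrected codeword c = 011011100010010

Compute s = H r^T mod 2 one row at a time:
  s_1 = 0 + 0 + 0 + 1 + 0 + 0 + 1 + 0 = 2 ≡ 0 (mod 2).
  s_2 = 0 + 1 + 1 + 1 + 0 + 0 + 1 + 0 = 4 ≡ 0 (mod 2).
  s_3 = 1 + 1 + 1 + 1 + 0 + 1 + 1 + 0 = 6 ≡ 0 (mod 2).
  s_4 = 1 + 1 + 1 + 1 + 0 + 1 + 0 + 0 = 5 ≡ 1 (mod 2).
s = (0, 0, 0, 1)^T — this equals column 1 of H (binary 0001), so error is at position 1.
Correct: flip bit 1 of r = 111011100010010 to get c = 011011100010010.


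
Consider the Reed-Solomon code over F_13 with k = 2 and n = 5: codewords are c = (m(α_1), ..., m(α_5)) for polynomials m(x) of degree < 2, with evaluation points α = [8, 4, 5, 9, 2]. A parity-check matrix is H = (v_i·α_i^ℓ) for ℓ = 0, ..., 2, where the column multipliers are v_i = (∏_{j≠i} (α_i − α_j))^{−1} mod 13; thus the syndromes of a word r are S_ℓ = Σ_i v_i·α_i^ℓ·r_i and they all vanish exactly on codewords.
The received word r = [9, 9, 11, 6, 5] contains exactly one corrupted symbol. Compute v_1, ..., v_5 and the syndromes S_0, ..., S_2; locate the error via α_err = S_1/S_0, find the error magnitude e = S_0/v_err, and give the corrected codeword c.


S = (3, 11, 10), error at position 1, error magnitude e = 5, c = [4, 9, 11, 6, 5].

Step 1: column multipliers v_i = (∏_{j≠i}(α_i − α_j))^{−1} mod 13.
  i = 1 (α = 8): (8−4)(8−5)(8−9)(8−2) = 4·3·(−1)·6 = −72 ≡ 6, so v_1 = 6^{−1} = 11 (mod 13).
  i = 2 (α = 4): (4−8)(4−5)(4−9)(4−2) = (−4)·(−1)·(−5)·2 = −40 ≡ 12, so v_2 = 12^{−1} = 12 (mod 13).
  i = 3 (α = 5): (5−8)(5−4)(5−9)(5−2) = (−3)·1·(−4)·3 = 36 ≡ 10, so v_3 = 10^{−1} = 4 (mod 13).
  i = 4 (α = 9): (9−8)(9−4)(9−5)(9−2) = 1·5·4·7 = 140 ≡ 10, so v_4 = 10^{−1} = 4 (mod 13).
  i = 5 (α = 2): (2−8)(2−4)(2−5)(2−9) = (−6)·(−2)·(−3)·(−7) = 252 ≡ 5, so v_5 = 5^{−1} = 8 (mod 13).
  v = [11, 12, 4, 4, 8].
Step 2: syndromes of r = [9, 9, 11, 6, 5] (all sums mod 13).
  S_0 = Σ v_i r_i = 11·9 + 12·9 + 4·11 + 4·6 + 8·5 = 315 ≡ 3.
  S_1 = Σ v_i α_i r_i = 11·8·9 + 12·4·9 + 4·5·11 + 4·9·6 + 8·2·5 = 1740 ≡ 11.
  α_i^2 mod 13 = [12, 3, 12, 3, 4].
  S_2 = Σ v_i α_i^2 r_i = 11·12·9 + 12·3·9 + 4·12·11 + 4·3·6 + 8·4·5 = 2272 ≡ 10.
  S = (3, 11, 10) ≠ 0, so r is not a codeword (an error is present).
Step 3: locate the error. For a single error e at position i, S_ℓ = v_i·e·α_i^ℓ, so α_err = S_1/S_0.
  S_0^{−1} = 3^{−1} = 9 (mod 13), so α_err = 11·9 = 99 ≡ 8 = α_1. Error position i = 1.
  Consistency check: S_2/S_1 = 10·6 = 60 ≡ 8 = α_err ✓ (single-error assumption holds).
Step 4: error magnitude e = S_0/v_1 = S_0·∏_{j≠1}(α_1 − α_j) = 3·6 = 18 ≡ 5 (mod 13).
Step 5: correct position 1: c_1 = r_1 − e = 9 − 5 ≡ 4 (mod 13). Hence c = [4, 9, 11, 6, 5].
  Check: interpolating c through the α_i gives m(x) = 1 + 2·x (degree < 2) with m(α_i) = c_i for every i, so c is indeed a codeword.


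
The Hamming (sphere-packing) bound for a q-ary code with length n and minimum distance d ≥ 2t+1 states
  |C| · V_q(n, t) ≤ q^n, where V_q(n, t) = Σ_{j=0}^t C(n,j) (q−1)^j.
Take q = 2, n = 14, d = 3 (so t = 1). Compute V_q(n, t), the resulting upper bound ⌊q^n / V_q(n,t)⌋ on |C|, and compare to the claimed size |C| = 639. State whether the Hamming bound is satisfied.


V_q(n, t) = 15, q^n = 16384, Hamming bound = 1092, |C| = 639 ≤ bound (satisfied).

Step 1: Compute V_q(n, t) = Σ_{j=0}^1 C(n, j) (q−1)^j.
  j = 0: C(14,0)·(1)^0 = 1·1 = 1.
  j = 1: C(14,1)·(1)^1 = 14·1 = 14.
  V_q(n, t) = 1 + 14 = 15.
Step 2: q^n = 2^14 = 16384.
Step 3: Hamming bound ⌊q^n / V_q(n,t)⌋ = ⌊16384/15⌋ = 1092.
Step 4: Compare |C| = 639 to 1092: satisfied.
The claimed |C| lies below the Hamming bound.


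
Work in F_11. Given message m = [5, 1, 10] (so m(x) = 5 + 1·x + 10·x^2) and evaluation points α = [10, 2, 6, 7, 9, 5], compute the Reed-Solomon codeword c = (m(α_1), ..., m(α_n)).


c = [3, 3, 8, 7, 10, 7]

Message polynomial: m(x) = 5 + 1·x + 10·x^2 (mod 11).
For each evaluation point α_i, compute m(α_i) mod 11:
  α_1 = 10: Horner steps 10 → 2 → 3, so m(10) = 3.
  α_2 = 2: Horner steps 10 → 10 → 3, so m(2) = 3.
  α_3 = 6: Horner steps 10 → 6 → 8, so m(6) = 8.
  α_4 = 7: Horner steps 10 → 5 → 7, so m(7) = 7.
  α_5 = 9: Horner steps 10 → 3 → 10, so m(9) = 10.
  α_6 = 5: Horner steps 10 → 7 → 7, so m(5) = 7.
Codeword c = [3, 3, 8, 7, 10, 7] ∈ F_11^6.


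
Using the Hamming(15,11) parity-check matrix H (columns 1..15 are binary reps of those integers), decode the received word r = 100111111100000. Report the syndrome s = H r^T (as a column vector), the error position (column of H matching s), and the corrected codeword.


s = (1, 0, 1, 0)^T, error position = 10, corrected codeword c = 100111111000000

Compute s = H r^T mod 2 one row at a time:
  s_1 = 1 + 1 + 1 + 0 + 0 + 0 + 0 + 0 = 3 ≡ 1 (mod 2).
  s_2 = 1 + 1 + 1 + 1 + 0 + 0 + 0 + 0 = 4 ≡ 0 (mod 2).
  s_3 = 0 + 0 + 1 + 1 + 1 + 0 + 0 + 0 = 3 ≡ 1 (mod 2).
  s_4 = 1 + 0 + 1 + 1 + 1 + 0 + 0 + 0 = 4 ≡ 0 (mod 2).
s = (1, 0, 1, 0)^T — this equals column 10 of H (binary 1010), so error is at position 10.
Correct: flip bit 10 of r = 100111111100000 to get c = 100111111000000.


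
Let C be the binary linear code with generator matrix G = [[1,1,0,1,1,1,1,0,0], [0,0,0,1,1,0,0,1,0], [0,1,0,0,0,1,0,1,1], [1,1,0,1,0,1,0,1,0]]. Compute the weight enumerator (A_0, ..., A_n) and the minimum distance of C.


Weight distribution: A_0 = 1, A_2 = 1, A_3 = 4, A_4 = 3, A_5 = 4, A_6 = 3. Minimum distance d = 2.

Enumerate all 2^4 = 16 messages m ∈ F_2^4.
For each, compute codeword c = mG in F_2^9, then tally its weight.
  m = 0000 → c = 000000000, weight = 0.
  m = 1000 → c = 110111100, weight = 6.
  m = 0100 → c = 000110010, weight = 3.
  m = 1100 → c = 110001110, weight = 5.
  m = 0010 → c = 010001011, weight = 4.
  m = 1010 → c = 100110111, weight = 6.
  m = 0110 → c = 010111001, weight = 5.
  m = 1110 → c = 100000101, weight = 3.
  m = 0001 → c = 110101010, weight = 5.
  m = 1001 → c = 000010110, weight = 3.
  m = 0101 → c = 110011000, weight = 4.
  m = 1101 → c = 000100100, weight = 2.
  m = 0011 → c = 100100001, weight = 3.
  m = 1011 → c = 010011101, weight = 5.
  m = 0111 → c = 100010011, weight = 4.
  m = 1111 → c = 010101111, weight = 6.
Tally weights:
  weight 0: 1 codewords.
  weight 2: 1 codewords.
  weight 3: 4 codewords.
  weight 4: 3 codewords.
  weight 5: 4 codewords.
  weight 6: 3 codewords.
Minimum distance d = smallest w > 0 with A_w > 0 = 2.
Sanity: Σ A_w = 16 = 2^4 = 16 ✓.


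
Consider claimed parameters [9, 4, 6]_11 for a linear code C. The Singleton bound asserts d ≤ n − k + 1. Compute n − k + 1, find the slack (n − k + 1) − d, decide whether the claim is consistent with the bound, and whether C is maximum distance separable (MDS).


Singleton RHS = n − k + 1 = 6, slack = 0, bound satisfied, MDS.

Singleton bound: d ≤ n − k + 1.
Here n = 9, k = 4, so n − k + 1 = 6.
Given d = 6, check d ≤ 6: YES.
Slack = (n − k + 1) − d = 0.
The code is MDS (slack = 0).
Description: the claimed parameters are [9, 4, 6]_11; such a code would be MDS (meets Singleton bound).


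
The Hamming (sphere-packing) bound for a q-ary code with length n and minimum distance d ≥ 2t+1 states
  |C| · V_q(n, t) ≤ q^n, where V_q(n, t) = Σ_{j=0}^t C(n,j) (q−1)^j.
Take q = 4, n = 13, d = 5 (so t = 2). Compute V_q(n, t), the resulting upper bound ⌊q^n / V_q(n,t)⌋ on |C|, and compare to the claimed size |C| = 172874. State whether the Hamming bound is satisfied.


V_q(n, t) = 742, q^n = 67108864, Hamming bound = 90443, |C| = 172874 > bound (violated).

Step 1: Compute V_q(n, t) = Σ_{j=0}^2 C(n, j) (q−1)^j.
  j = 0: C(13,0)·(3)^0 = 1·1 = 1.
  j = 1: C(13,1)·(3)^1 = 13·3 = 39.
  j = 2: C(13,2)·(3)^2 = 78·9 = 702.
  V_q(n, t) = 1 + 39 + 702 = 742.
Step 2: q^n = 4^13 = 67108864.
Step 3: Hamming bound ⌊q^n / V_q(n,t)⌋ = ⌊67108864/742⌋ = 90443.
Step 4: Compare |C| = 172874 to 90443: violated.
The claimed |C| lies above the Hamming bound, so no 4-ary code of length 13 with d ≥ 5 can have 172874 codewords.


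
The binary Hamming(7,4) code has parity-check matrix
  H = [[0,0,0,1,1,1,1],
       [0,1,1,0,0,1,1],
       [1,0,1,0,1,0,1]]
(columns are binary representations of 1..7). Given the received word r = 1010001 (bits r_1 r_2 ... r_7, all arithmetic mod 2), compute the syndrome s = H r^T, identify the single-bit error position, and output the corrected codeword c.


s = (1, 0, 1)^T, error position = 5, corrected codeword c = 1010101

Compute s = H r^T mod 2 one row at a time:
  s_1 = 0 + 0 + 0 + 1 = 1 ≡ 1 (mod 2).
  s_2 = 0 + 1 + 0 + 1 = 2 ≡ 0 (mod 2).
  s_3 = 1 + 1 + 0 + 1 = 3 ≡ 1 (mod 2).
s = (1, 0, 1)^T — this equals column 5 of H (binary 101), so error is at position 5.
Correct: flip bit 5 of r = 1010001 to get c = 1010101.


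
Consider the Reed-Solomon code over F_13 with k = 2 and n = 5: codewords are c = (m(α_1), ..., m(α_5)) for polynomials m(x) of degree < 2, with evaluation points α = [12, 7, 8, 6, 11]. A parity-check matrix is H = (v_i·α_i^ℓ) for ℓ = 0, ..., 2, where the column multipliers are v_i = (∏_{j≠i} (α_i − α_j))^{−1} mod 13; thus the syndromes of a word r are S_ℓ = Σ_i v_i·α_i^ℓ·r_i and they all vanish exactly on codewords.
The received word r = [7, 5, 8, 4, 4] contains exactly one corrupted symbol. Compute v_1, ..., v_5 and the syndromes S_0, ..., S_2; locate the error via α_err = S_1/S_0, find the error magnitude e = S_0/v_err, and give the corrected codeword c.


S = (10, 8, 9), error at position 4, error magnitude e = 2, c = [7, 5, 8, 2, 4].

Step 1: column multipliers v_i = (∏_{j≠i}(α_i − α_j))^{−1} mod 13.
  i = 1 (α = 12): (12−7)(12−8)(12−6)(12−11) = 5·4·6·1 = 120 ≡ 3, so v_1 = 3^{−1} = 9 (mod 13).
  i = 2 (α = 7): (7−12)(7−8)(7−6)(7−11) = (−5)·(−1)·1·(−4) = −20 ≡ 6, so v_2 = 6^{−1} = 11 (mod 13).
  i = 3 (α = 8): (8−12)(8−7)(8−6)(8−11) = (−4)·1·2·(−3) = 24 ≡ 11, so v_3 = 11^{−1} = 6 (mod 13).
  i = 4 (α = 6): (6−12)(6−7)(6−8)(6−11) = (−6)·(−1)·(−2)·(−5) = 60 ≡ 8, so v_4 = 8^{−1} = 5 (mod 13).
  i = 5 (α = 11): (11−12)(11−7)(11−8)(11−6) = (−1)·4·3·5 = −60 ≡ 5, so v_5 = 5^{−1} = 8 (mod 13).
  v = [9, 11, 6, 5, 8].
Step 2: syndromes of r = [7, 5, 8, 4, 4] (all sums mod 13).
  S_0 = Σ v_i r_i = 9·7 + 11·5 + 6·8 + 5·4 + 8·4 = 218 ≡ 10.
  S_1 = Σ v_i α_i r_i = 9·12·7 + 11·7·5 + 6·8·8 + 5·6·4 + 8·11·4 = 1997 ≡ 8.
  α_i^2 mod 13 = [1, 10, 12, 10, 4].
  S_2 = Σ v_i α_i^2 r_i = 9·1·7 + 11·10·5 + 6·12·8 + 5·10·4 + 8·4·4 = 1517 ≡ 9.
  S = (10, 8, 9) ≠ 0, so r is not a codeword (an error is present).
Step 3: locate the error. For a single error e at position i, S_ℓ = v_i·e·α_i^ℓ, so α_err = S_1/S_0.
  S_0^{−1} = 10^{−1} = 4 (mod 13), so α_err = 8·4 = 32 ≡ 6 = α_4. Error position i = 4.
  Consistency check: S_2/S_1 = 9·5 = 45 ≡ 6 = α_err ✓ (single-error assumption holds).
Step 4: error magnitude e = S_0/v_4 = S_0·∏_{j≠4}(α_4 − α_j) = 10·8 = 80 ≡ 2 (mod 13).
Step 5: correct position 4: c_4 = r_4 − e = 4 − 2 ≡ 2 (mod 13). Hence c = [7, 5, 8, 2, 4].
  Check: interpolating c through the α_i gives m(x) = 10 + 3·x (degree < 2) with m(α_i) = c_i for every i, so c is indeed a codeword.


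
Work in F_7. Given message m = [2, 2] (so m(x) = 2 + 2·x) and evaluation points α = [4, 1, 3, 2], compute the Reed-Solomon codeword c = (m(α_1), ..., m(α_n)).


c = [3, 4, 1, 6]

Message polynomial: m(x) = 2 + 2·x (mod 7).
For each evaluation point α_i, compute m(α_i) mod 7:
  α_1 = 4: Horner steps 2 → 3, so m(4) = 3.
  α_2 = 1: Horner steps 2 → 4, so m(1) = 4.
  α_3 = 3: Horner steps 2 → 1, so m(3) = 1.
  α_4 = 2: Horner steps 2 → 6, so m(2) = 6.
Codeword c = [3, 4, 1, 6] ∈ F_7^4.


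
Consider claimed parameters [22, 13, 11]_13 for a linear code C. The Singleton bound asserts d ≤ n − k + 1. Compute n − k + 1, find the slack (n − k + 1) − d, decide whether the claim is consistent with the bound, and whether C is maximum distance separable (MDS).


Singleton RHS = n − k + 1 = 10, slack = -1, bound violated (no such code; not MDS).

Singleton bound: d ≤ n − k + 1.
Here n = 22, k = 13, so n − k + 1 = 10.
Given d = 11, check d ≤ 10: NO.
Slack = (n − k + 1) − d = -1.
The slack is negative: d = 11 exceeds n − k + 1 = 10 by 1, so the Singleton bound is violated and no linear [22, 13, 11]_13 code can exist. In particular it is not MDS (MDS requires d = n − k + 1 exactly).
Description: the claimed parameters are [22, 13, 11]_13; such a code would be impossible (violates the Singleton bound).


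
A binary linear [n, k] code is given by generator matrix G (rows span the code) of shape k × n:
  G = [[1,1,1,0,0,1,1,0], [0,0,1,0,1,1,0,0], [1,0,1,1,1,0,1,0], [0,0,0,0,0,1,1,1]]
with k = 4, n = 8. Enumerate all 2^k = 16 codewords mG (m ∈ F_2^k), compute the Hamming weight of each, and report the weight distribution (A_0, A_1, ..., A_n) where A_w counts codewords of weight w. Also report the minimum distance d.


Weight distribution: A_0 = 1, A_3 = 4, A_4 = 5, A_5 = 4, A_6 = 2. Minimum distance d = 3.

Enumerate all 2^4 = 16 messages m ∈ F_2^4.
For each, compute codeword c = mG in F_2^8, then tally its weight.
  m = 0000 → c = 00000000, weight = 0.
  m = 1000 → c = 11100110, weight = 5.
  m = 0100 → c = 00101100, weight = 3.
  m = 1100 → c = 11001010, weight = 4.
  m = 0010 → c = 10111010, weight = 5.
  m = 1010 → c = 01011100, weight = 4.
  m = 0110 → c = 10010110, weight = 4.
  m = 1110 → c = 01110000, weight = 3.
  m = 0001 → c = 00000111, weight = 3.
  m = 1001 → c = 11100001, weight = 4.
  m = 0101 → c = 00101011, weight = 4.
  m = 1101 → c = 11001101, weight = 5.
  m = 0011 → c = 10111101, weight = 6.
  m = 1011 → c = 01011011, weight = 5.
  m = 0111 → c = 10010001, weight = 3.
  m = 1111 → c = 01110111, weight = 6.
Tally weights:
  weight 0: 1 codewords.
  weight 3: 4 codewords.
  weight 4: 5 codewords.
  weight 5: 4 codewords.
  weight 6: 2 codewords.
Minimum distance d = smallest w > 0 with A_w > 0 = 3.
Sanity: Σ A_w = 16 = 2^4 = 16 ✓.


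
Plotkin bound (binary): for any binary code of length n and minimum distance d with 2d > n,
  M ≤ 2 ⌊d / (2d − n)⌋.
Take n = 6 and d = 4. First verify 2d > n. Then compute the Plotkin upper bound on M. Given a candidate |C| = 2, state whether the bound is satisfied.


Plotkin bound M ≤ 4; given |C| = 2 ≤ bound (satisfied).

Check applicability: 2d = 8, n = 6.
2d − n = 2 > 0, so Plotkin applies.
Compute d/(2d−n) = 4/2 ≈ 2.0000.
⌊d/(2d−n)⌋ = 2.
Plotkin bound: M ≤ 2·2 = 4.
Given |C| = 2, check: satisfied.
This |C| is below the Plotkin bound.


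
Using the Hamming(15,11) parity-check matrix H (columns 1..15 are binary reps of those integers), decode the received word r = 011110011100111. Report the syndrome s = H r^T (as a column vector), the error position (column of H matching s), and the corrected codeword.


s = (0, 1, 1, 1)^T, error position = 7, corrected codeword c = 011110111100111

Compute s = H r^T mod 2 one row at a time:
  s_1 = 1 + 1 + 1 + 0 + 0 + 1 + 1 + 1 = 6 ≡ 0 (mod 2).
  s_2 = 1 + 1 + 0 + 0 + 0 + 1 + 1 + 1 = 5 ≡ 1 (mod 2).
  s_3 = 1 + 1 + 0 + 0 + 1 + 0 + 1 + 1 = 5 ≡ 1 (mod 2).
  s_4 = 0 + 1 + 1 + 0 + 1 + 0 + 1 + 1 = 5 ≡ 1 (mod 2).
s = (0, 1, 1, 1)^T — this equals column 7 of H (binary 0111), so error is at position 7.
Correct: flip bit 7 of r = 011110011100111 to get c = 011110111100111.


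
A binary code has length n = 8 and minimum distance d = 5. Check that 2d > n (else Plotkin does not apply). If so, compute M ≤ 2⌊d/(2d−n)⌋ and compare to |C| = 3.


Plotkin bound M ≤ 4; given |C| = 3 ≤ bound (satisfied).

Check applicability: 2d = 10, n = 8.
2d − n = 2 > 0, so Plotkin applies.
Compute d/(2d−n) = 5/2 ≈ 2.5000.
⌊d/(2d−n)⌋ = 2.
Plotkin bound: M ≤ 2·2 = 4.
Given |C| = 3, check: satisfied.
This |C| is below the Plotkin bound.


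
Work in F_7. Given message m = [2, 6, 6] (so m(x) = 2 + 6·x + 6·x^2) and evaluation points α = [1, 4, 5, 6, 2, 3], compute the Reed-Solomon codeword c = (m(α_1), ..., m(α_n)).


c = [0, 3, 0, 2, 3, 4]

Message polynomial: m(x) = 2 + 6·x + 6·x^2 (mod 7).
For each evaluation point α_i, compute m(α_i) mod 7:
  α_1 = 1: Horner steps 6 → 5 → 0, so m(1) = 0.
  α_2 = 4: Horner steps 6 → 2 → 3, so m(4) = 3.
  α_3 = 5: Horner steps 6 → 1 → 0, so m(5) = 0.
  α_4 = 6: Horner steps 6 → 0 → 2, so m(6) = 2.
  α_5 = 2: Horner steps 6 → 4 → 3, so m(2) = 3.
  α_6 = 3: Horner steps 6 → 3 → 4, so m(3) = 4.
Codeword c = [0, 3, 0, 2, 3, 4] ∈ F_7^6.


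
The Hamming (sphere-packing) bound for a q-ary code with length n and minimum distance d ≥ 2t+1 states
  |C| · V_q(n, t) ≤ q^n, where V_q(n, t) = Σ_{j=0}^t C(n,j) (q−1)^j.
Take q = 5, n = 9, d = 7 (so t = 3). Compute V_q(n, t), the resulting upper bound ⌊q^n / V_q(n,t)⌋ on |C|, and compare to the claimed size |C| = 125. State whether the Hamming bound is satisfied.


V_q(n, t) = 5989, q^n = 1953125, Hamming bound = 326, |C| = 125 ≤ bound (satisfied).

Step 1: Compute V_q(n, t) = Σ_{j=0}^3 C(n, j) (q−1)^j.
  j = 0: C(9,0)·(4)^0 = 1·1 = 1.
  j = 1: C(9,1)·(4)^1 = 9·4 = 36.
  j = 2: C(9,2)·(4)^2 = 36·16 = 576.
  j = 3: C(9,3)·(4)^3 = 84·64 = 5376.
  V_q(n, t) = 1 + 36 + 576 + 5376 = 5989.
Step 2: q^n = 5^9 = 1953125.
Step 3: Hamming bound ⌊q^n / V_q(n,t)⌋ = ⌊1953125/5989⌋ = 326.
Step 4: Compare |C| = 125 to 326: satisfied.
The claimed |C| lies below the Hamming bound.


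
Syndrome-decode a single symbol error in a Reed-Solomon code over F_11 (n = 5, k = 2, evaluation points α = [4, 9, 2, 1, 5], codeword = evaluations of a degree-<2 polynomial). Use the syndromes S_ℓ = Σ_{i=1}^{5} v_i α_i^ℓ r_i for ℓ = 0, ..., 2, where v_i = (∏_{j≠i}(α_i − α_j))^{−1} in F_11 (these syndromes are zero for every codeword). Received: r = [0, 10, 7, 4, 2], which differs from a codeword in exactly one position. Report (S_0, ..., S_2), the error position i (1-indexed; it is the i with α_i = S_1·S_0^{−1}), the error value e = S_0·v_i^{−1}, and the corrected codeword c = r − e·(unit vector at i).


S = (4, 4, 4), error at position 4, error magnitude e = 10, c = [0, 10, 7, 5, 2].

Step 1: column multipliers v_i = (∏_{j≠i}(α_i − α_j))^{−1} mod 11.
  i = 1 (α = 4): (4−9)(4−2)(4−1)(4−5) = (−5)·2·3·(−1) = 30 ≡ 8, so v_1 = 8^{−1} = 7 (mod 11).
  i = 2 (α = 9): (9−4)(9−2)(9−1)(9−5) = 5·7·8·4 = 1120 ≡ 9, so v_2 = 9^{−1} = 5 (mod 11).
  i = 3 (α = 2): (2−4)(2−9)(2−1)(2−5) = (−2)·(−7)·1·(−3) = −42 ≡ 2, so v_3 = 2^{−1} = 6 (mod 11).
  i = 4 (α = 1): (1−4)(1−9)(1−2)(1−5) = (−3)·(−8)·(−1)·(−4) = 96 ≡ 8, so v_4 = 8^{−1} = 7 (mod 11).
  i = 5 (α = 5): (5−4)(5−9)(5−2)(5−1) = 1·(−4)·3·4 = −48 ≡ 7, so v_5 = 7^{−1} = 8 (mod 11).
  v = [7, 5, 6, 7, 8].
Step 2: syndromes of r = [0, 10, 7, 4, 2] (all sums mod 11).
  S_0 = Σ v_i r_i = 7·0 + 5·10 + 6·7 + 7·4 + 8·2 = 136 ≡ 4.
  S_1 = Σ v_i α_i r_i = 7·4·0 + 5·9·10 + 6·2·7 + 7·1·4 + 8·5·2 = 642 ≡ 4.
  α_i^2 mod 11 = [5, 4, 4, 1, 3].
  S_2 = Σ v_i α_i^2 r_i = 7·5·0 + 5·4·10 + 6·4·7 + 7·1·4 + 8·3·2 = 444 ≡ 4.
  S = (4, 4, 4) ≠ 0, so r is not a codeword (an error is present).
Step 3: locate the error. For a single error e at position i, S_ℓ = v_i·e·α_i^ℓ, so α_err = S_1/S_0.
  S_0^{−1} = 4^{−1} = 3 (mod 11), so α_err = 4·3 = 12 ≡ 1 = α_4. Error position i = 4.
  Consistency check: S_2/S_1 = 4·3 = 12 ≡ 1 = α_err ✓ (single-error assumption holds).
Step 4: error magnitude e = S_0/v_4 = S_0·∏_{j≠4}(α_4 − α_j) = 4·8 = 32 ≡ 10 (mod 11).
Step 5: correct position 4: c_4 = r_4 − e = 4 − 10 ≡ 5 (mod 11). Hence c = [0, 10, 7, 5, 2].
  Check: interpolating c through the α_i gives m(x) = 3 + 2·x (degree < 2) with m(α_i) = c_i for every i, so c is indeed a codeword.


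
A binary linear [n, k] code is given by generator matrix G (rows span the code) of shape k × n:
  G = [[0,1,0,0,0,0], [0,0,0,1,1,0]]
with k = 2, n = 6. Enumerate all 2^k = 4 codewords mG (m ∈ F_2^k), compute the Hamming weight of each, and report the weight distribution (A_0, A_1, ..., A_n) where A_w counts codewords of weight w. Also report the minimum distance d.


Weight distribution: A_0 = 1, A_1 = 1, A_2 = 1, A_3 = 1. Minimum distance d = 1.

Enumerate all 2^2 = 4 messages m ∈ F_2^2.
For each, compute codeword c = mG in F_2^6, then tally its weight.
  m = 00 → c = 000000, weight = 0.
  m = 10 → c = 010000, weight = 1.
  m = 01 → c = 000110, weight = 2.
  m = 11 → c = 010110, weight = 3.
Tally weights:
  weight 0: 1 codewords.
  weight 1: 1 codewords.
  weight 2: 1 codewords.
  weight 3: 1 codewords.
Minimum distance d = smallest w > 0 with A_w > 0 = 1.
Sanity: Σ A_w = 4 = 2^2 = 4 ✓.
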